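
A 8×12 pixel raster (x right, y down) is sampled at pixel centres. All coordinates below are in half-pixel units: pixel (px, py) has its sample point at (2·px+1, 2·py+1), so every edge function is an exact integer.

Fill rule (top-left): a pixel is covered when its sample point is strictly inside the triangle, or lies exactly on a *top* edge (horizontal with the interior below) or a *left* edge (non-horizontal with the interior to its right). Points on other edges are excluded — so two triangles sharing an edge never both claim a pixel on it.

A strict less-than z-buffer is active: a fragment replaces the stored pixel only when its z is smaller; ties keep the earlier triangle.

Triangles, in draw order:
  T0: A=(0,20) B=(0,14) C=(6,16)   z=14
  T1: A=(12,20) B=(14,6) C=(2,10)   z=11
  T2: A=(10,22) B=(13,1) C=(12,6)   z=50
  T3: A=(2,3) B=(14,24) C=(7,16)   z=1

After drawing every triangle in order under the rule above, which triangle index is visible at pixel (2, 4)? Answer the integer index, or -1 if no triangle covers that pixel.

T0:
  2·area = 36
  edge (0, 20)→(0, 14): d=(0,-6) top-left  bias=+0
  edge (0, 14)→(6, 16): d=(6,2) right/bottom  bias=-1
  edge (6, 16)→(0, 20): d=(-6,4) right/bottom  bias=-1
    (0,7)@(1, 15): e=[6,4,26] → █
    (1,7)@(3, 15): e=[18,0,18] → ·  [on edge]
    (0,8)@(1, 17): e=[6,16,14] → █
    (1,8)@(3, 17): e=[18,12,6] → █
    (2,8)@(5, 17): e=[30,8,-2] → ·
    (4,8)@(9, 17): e=[54,0,-18] → ·  [on edge]
    (0,9)@(1, 19): e=[6,28,2] → █
    (1,9)@(3, 19): e=[18,24,-6] → ·
    (7,9)@(15, 19): e=[90,0,-54] → ·  [on edge]
    (0,10)@(1, 21): e=[6,40,-10] → ·
  covered (4 px):
    · · · · · · · ·
    · · · · · · · ·
    · · · · · · · ·
    · · · · · · · ·
    · · · · · · · ·
    · · · · · · · ·
    · · · · · · · ·
    █ · · · · · · ·
    █ █ · · · · · ·
    █ · · · · · · ·
    · · · · · · · ·
    · · · · · · · ·
T1:
  2·area = 160  (B↔C swapped to make it positive)
  edge (12, 20)→(2, 10): d=(-10,-10) top-left  bias=+0
  edge (2, 10)→(14, 6): d=(12,-4) top-left  bias=+0
  edge (14, 6)→(12, 20): d=(-2,14) right/bottom  bias=-1
    (5,3)@(11, 7): e=[120,0,40] → █  [on edge]
    (6,3)@(13, 7): e=[140,8,12] → █
    (7,3)@(15, 7): e=[160,16,-16] → ·
    (0,4)@(1, 9): e=[0,-16,176] → ·  [on edge]
    (2,4)@(5, 9): e=[40,0,120] → █  [on edge]
    (3,4)@(7, 9): e=[60,8,92] → █
    (4,4)@(9, 9): e=[80,16,64] → █
    (7,4)@(15, 9): e=[140,40,-20] → ·
    (1,5)@(3, 11): e=[0,16,144] → █  [on edge]
    (7,5)@(15, 11): e=[120,64,-24] → ·
    (1,6)@(3, 13): e=[-20,40,140] → ·
    (2,6)@(5, 13): e=[0,48,112] → █  [on edge]
    (6,6)@(13, 13): e=[80,80,0] → ·  [on edge]
    (3,7)@(7, 15): e=[0,80,80] → █  [on edge]
    (4,8)@(9, 17): e=[0,112,48] → █  [on edge]
    (5,9)@(11, 19): e=[0,144,16] → █  [on edge]
    (6,10)@(13, 21): e=[0,176,-16] → ·  [on edge]
    (7,11)@(15, 23): e=[0,208,-48] → ·  [on edge]
  covered (23 px):
    · · · · · · · ·
    · · · · · · · ·
    · · · · · · · ·
    · · · · · █ █ ·
    · · █ █ █ █ █ ·
    · █ █ █ █ █ █ ·
    · · █ █ █ █ · ·
    · · · █ █ █ · ·
    · · · · █ █ · ·
    · · · · · █ · ·
    · · · · · · · ·
    · · · · · · · ·
T2:
  2·area = 6  (B↔C swapped to make it positive)
  edge (10, 22)→(12, 6): d=(2,-16) top-left  bias=+0
  edge (12, 6)→(13, 1): d=(1,-5) top-left  bias=+0
  edge (13, 1)→(10, 22): d=(-3,21) right/bottom  bias=-1
    (6,0)@(13, 1): e=[6,0,0] → ·  [on edge]
    (5,5)@(11, 11): e=[-6,0,12] → ·  [on edge]
    (5,7)@(11, 15): e=[2,4,0] → ·  [on edge]
    (4,10)@(9, 21): e=[-18,0,24] → ·  [on edge]
  covered (0 px):
    · · · · · · · ·
    · · · · · · · ·
    · · · · · · · ·
    · · · · · · · ·
    · · · · · · · ·
    · · · · · · · ·
    · · · · · · · ·
    · · · · · · · ·
    · · · · · · · ·
    · · · · · · · ·
    · · · · · · · ·
    · · · · · · · ·
T3:
  2·area = 51
  edge (2, 3)→(14, 24): d=(12,21) right/bottom  bias=-1
  edge (14, 24)→(7, 16): d=(-7,-8) top-left  bias=+0
  edge (7, 16)→(2, 3): d=(-5,-13) top-left  bias=+0
    (1,2)@(3, 5): e=[3,45,3] → █
    (2,2)@(5, 5): e=[-39,61,29] → ·
    (1,3)@(3, 7): e=[27,31,-7] → ·
    (2,4)@(5, 9): e=[9,33,9] → █
    (3,4)@(7, 9): e=[-33,49,35] → ·
    (2,5)@(5, 11): e=[33,19,-1] → ·
    (3,6)@(7, 13): e=[15,21,15] → █
    (4,6)@(9, 13): e=[-27,37,41] → ·
    (3,7)@(7, 15): e=[39,7,5] → █
    (4,7)@(9, 15): e=[-3,23,31] → ·
    (3,8)@(7, 17): e=[63,-7,-5] → ·
    (4,8)@(9, 17): e=[21,9,21] → █
  covered (6 px):
    · · · · · · · ·
    · · · · · · · ·
    · █ · · · · · ·
    · · · · · · · ·
    · · █ · · · · ·
    · · · · · · · ·
    · · · █ · · · ·
    · · · █ · · · ·
    · · · · █ · · ·
    · · · · · █ · ·
    · · · · · · · ·
    · · · · · · · ·

Z-buffer (winner per pixel, '.' = empty):
  . . . . . . . .
  . . . . . . . .
  . 3 . . . . . .
  . . . . . 1 1 .
  . . 3 1 1 1 1 .
  . 1 1 1 1 1 1 .
  . . 1 3 1 1 . .
  0 . . 3 1 1 . .
  0 0 . . 3 1 . .
  0 . . . . 3 . .
  . . . . . . . .
  . . . . . . . .

Answer: 3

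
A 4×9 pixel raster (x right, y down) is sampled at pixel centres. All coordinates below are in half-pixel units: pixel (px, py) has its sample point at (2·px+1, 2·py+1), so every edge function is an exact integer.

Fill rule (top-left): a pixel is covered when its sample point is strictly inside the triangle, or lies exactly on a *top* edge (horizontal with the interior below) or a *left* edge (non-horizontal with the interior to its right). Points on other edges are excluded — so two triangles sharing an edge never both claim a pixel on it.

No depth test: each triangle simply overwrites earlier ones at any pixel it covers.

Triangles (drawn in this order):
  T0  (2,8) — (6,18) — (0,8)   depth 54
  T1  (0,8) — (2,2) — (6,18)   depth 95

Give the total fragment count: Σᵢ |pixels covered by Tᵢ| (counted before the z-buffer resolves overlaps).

T0:
  2·area = 20
  edge (2, 8)→(6, 18): d=(4,10) right/bottom  bias=-1
  edge (6, 18)→(0, 8): d=(-6,-10) top-left  bias=+0
  edge (0, 8)→(2, 8): d=(2,0) top-left  bias=+0
    (0,4)@(1, 9): e=[14,4,2] → █
    (1,4)@(3, 9): e=[-6,24,2] → ·
    (0,5)@(1, 11): e=[22,-8,6] → ·
    (1,5)@(3, 11): e=[2,12,6] → █
    (2,5)@(5, 11): e=[-18,32,6] → ·
    (1,6)@(3, 13): e=[10,0,10] → █  [on edge]
    (2,6)@(5, 13): e=[-10,20,10] → ·
    (1,7)@(3, 15): e=[18,-12,14] → ·
  covered (3 px):
    · · · ·
    · · · ·
    · · · ·
    · · · ·
    █ · · ·
    · █ · ·
    · █ · ·
    · · · ·
    · · · ·
T1:
  2·area = 56
  edge (0, 8)→(2, 2): d=(2,-6) top-left  bias=+0
  edge (2, 2)→(6, 18): d=(4,16) right/bottom  bias=-1
  edge (6, 18)→(0, 8): d=(-6,-10) top-left  bias=+0
    (0,2)@(1, 5): e=[0,28,28] → █  [on edge]
    (1,2)@(3, 5): e=[12,-4,48] → ·
    (0,3)@(1, 7): e=[4,36,16] → █
    (1,3)@(3, 7): e=[16,4,36] → █
    (2,3)@(5, 7): e=[28,-28,56] → ·
    (0,4)@(1, 9): e=[8,44,4] → █
    (2,4)@(5, 9): e=[32,-20,44] → ·
    (0,5)@(1, 11): e=[12,52,-8] → ·
    (1,5)@(3, 11): e=[24,20,12] → █
    (2,5)@(5, 11): e=[36,-12,32] → ·
    (1,6)@(3, 13): e=[28,28,0] → █  [on edge]
    (2,6)@(5, 13): e=[40,-4,20] → ·
  covered (8 px):
    · · · ·
    · · · ·
    █ · · ·
    █ █ · ·
    █ █ · ·
    · █ · ·
    · █ · ·
    · · █ ·
    · · · ·

Final: 11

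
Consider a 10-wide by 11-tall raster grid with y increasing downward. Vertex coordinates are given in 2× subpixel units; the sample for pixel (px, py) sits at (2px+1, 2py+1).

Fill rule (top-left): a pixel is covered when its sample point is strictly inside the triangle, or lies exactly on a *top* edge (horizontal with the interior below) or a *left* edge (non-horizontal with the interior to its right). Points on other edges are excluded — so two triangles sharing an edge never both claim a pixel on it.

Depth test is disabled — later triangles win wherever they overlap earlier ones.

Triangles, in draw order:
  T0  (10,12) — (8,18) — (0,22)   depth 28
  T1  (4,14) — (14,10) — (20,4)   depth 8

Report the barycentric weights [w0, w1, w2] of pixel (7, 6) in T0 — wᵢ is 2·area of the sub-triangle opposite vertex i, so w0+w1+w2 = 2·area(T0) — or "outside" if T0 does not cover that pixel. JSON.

T0:
  2·area = 40
  edge (10, 12)→(8, 18): d=(-2,6) right/bottom  bias=-1
  edge (8, 18)→(0, 22): d=(-8,4) right/bottom  bias=-1
  edge (0, 22)→(10, 12): d=(10,-10) top-left  bias=+0
    (6,1)@(13, 3): e=[0,100,-60] → .  [on edge]
    (9,1)@(19, 3): e=[-36,76,0] → .  [on edge]
    (8,2)@(17, 5): e=[-28,68,0] → .  [on edge]
    (7,3)@(15, 7): e=[-20,60,0] → .  [on edge]
    (5,4)@(11, 9): e=[0,60,-20] → .  [on edge]
    (6,4)@(13, 9): e=[-12,52,0] → .  [on edge]
    (5,5)@(11, 11): e=[-4,44,0] → .  [on edge]
    (4,6)@(9, 13): e=[4,36,0] → X  [on edge]
    (5,6)@(11, 13): e=[-8,28,20] → .
    (3,7)@(7, 15): e=[12,28,0] → X  [on edge]
    (4,7)@(9, 15): e=[0,20,20] → .  [on edge]
    (2,8)@(5, 17): e=[20,20,0] → X  [on edge]
    (1,9)@(3, 19): e=[28,12,0] → X  [on edge]
    (0,10)@(1, 21): e=[36,4,0] → X  [on edge]
    (3,10)@(7, 21): e=[0,-20,60] → .  [on edge]
  covered (7 px):
    . . . . . . . . . .
    . . . . . . . . . .
    . . . . . . . . . .
    . . . . . . . . . .
    . . . . . . . . . .
    . . . . . . . . . .
    . . . . X . . . . .
    . . . X . . . . . .
    . . X X . . . . . .
    . X X . . . . . . .
    X . . . . . . . . .
T1:
  2·area = 36  (B↔C swapped to make it positive)
  edge (4, 14)→(20, 4): d=(16,-10) top-left  bias=+0
  edge (20, 4)→(14, 10): d=(-6,6) right/bottom  bias=-1
  edge (14, 10)→(4, 14): d=(-10,4) right/bottom  bias=-1
    (9,2)@(19, 5): e=[6,0,30] → .  [on edge]
    (8,3)@(17, 7): e=[18,0,18] → .  [on edge]
    (6,4)@(13, 9): e=[10,12,14] → X
    (7,4)@(15, 9): e=[30,0,6] → .  [on edge]
    (4,5)@(9, 11): e=[2,24,10] → X
    (5,5)@(11, 11): e=[22,12,2] → X
    (6,5)@(13, 11): e=[42,0,-6] → .  [on edge]
    (4,6)@(9, 13): e=[34,12,-10] → .
    (5,6)@(11, 13): e=[54,0,-18] → .  [on edge]
    (4,7)@(9, 15): e=[66,0,-30] → .  [on edge]
    (3,8)@(7, 17): e=[78,0,-42] → .  [on edge]
    (2,9)@(5, 19): e=[90,0,-54] → .  [on edge]
    (1,10)@(3, 21): e=[102,0,-66] → .  [on edge]
  covered (3 px):
    . . . . . . . . . .
    . . . . . . . . . .
    . . . . . . . . . .
    . . . . . . . . . .
    . . . . . . X . . .
    . . . . X X . . . .
    . . . . . . . . . .
    . . . . . . . . . .
    . . . . . . . . . .
    . . . . . . . . . .
    . . . . . . . . . .

Answer: "outside"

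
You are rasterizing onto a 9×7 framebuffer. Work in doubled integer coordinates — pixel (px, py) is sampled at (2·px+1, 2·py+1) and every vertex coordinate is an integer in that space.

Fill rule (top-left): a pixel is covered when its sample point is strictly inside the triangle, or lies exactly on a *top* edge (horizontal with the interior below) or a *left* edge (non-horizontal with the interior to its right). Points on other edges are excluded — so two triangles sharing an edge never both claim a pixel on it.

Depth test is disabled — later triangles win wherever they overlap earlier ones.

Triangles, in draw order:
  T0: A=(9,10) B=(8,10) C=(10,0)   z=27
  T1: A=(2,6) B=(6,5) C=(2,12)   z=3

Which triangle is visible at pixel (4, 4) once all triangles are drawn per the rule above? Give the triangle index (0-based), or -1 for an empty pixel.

T0:
  2·area = 10
  edge (9, 10)→(8, 10): d=(-1,0) right/bottom  bias=-1
  edge (8, 10)→(10, 0): d=(2,-10) top-left  bias=+0
  edge (10, 0)→(9, 10): d=(-1,10) right/bottom  bias=-1
    (4,2)@(9, 5): e=[5,0,5] → █  [on edge]
    (5,2)@(11, 5): e=[5,20,-15] → ·
    (4,3)@(9, 7): e=[3,4,3] → █
    (5,3)@(11, 7): e=[3,24,-17] → ·
    (4,4)@(9, 9): e=[1,8,1] → █
    (5,4)@(11, 9): e=[1,28,-19] → ·
    (4,5)@(9, 11): e=[-1,12,-1] → ·
  covered (3 px):
    · · · · · · · · ·
    · · · · · · · · ·
    · · · · █ · · · ·
    · · · · █ · · · ·
    · · · · █ · · · ·
    · · · · · · · · ·
    · · · · · · · · ·
T1:
  2·area = 24
  edge (2, 6)→(6, 5): d=(4,-1) top-left  bias=+0
  edge (6, 5)→(2, 12): d=(-4,7) right/bottom  bias=-1
  edge (2, 12)→(2, 6): d=(0,-6) top-left  bias=+0
    (1,3)@(3, 7): e=[5,13,6] → █
    (2,3)@(5, 7): e=[7,-1,18] → ·
    (1,4)@(3, 9): e=[13,5,6] → █
    (2,4)@(5, 9): e=[15,-9,18] → ·
    (1,5)@(3, 11): e=[21,-3,6] → ·
  covered (2 px):
    · · · · · · · · ·
    · · · · · · · · ·
    · · · · · · · · ·
    · █ · · · · · · ·
    · █ · · · · · · ·
    · · · · · · · · ·
    · · · · · · · · ·

Z-buffer (winner per pixel, '.' = empty):
  . . . . . . . . .
  . . . . . . . . .
  . . . . 0 . . . .
  . 1 . . 0 . . . .
  . 1 . . 0 . . . .
  . . . . . . . . .
  . . . . . . . . .

Answer: 0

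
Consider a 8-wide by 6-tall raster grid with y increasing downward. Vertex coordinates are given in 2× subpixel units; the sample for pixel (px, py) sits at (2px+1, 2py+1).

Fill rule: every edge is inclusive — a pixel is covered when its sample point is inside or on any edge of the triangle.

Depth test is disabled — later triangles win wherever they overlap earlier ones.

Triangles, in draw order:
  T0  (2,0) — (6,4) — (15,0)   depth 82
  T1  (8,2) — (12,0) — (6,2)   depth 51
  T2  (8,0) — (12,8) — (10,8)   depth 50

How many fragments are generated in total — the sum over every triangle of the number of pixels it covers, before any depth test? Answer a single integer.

T0:
  2·area = 52  (B↔C swapped to make it positive)
  edge (2, 0)→(15, 0): d=(13,0) inclusive
  edge (15, 0)→(6, 4): d=(-9,4) inclusive
  edge (6, 4)→(2, 0): d=(-4,-4) inclusive
    (1,0)@(3, 1): e=[13,39,0] → #  [on edge]
    (2,0)@(5, 1): e=[13,31,8] → #
    (3,0)@(7, 1): e=[13,23,16] → #
    (4,0)@(9, 1): e=[13,15,24] → #
    (5,0)@(11, 1): e=[13,7,32] → #
    (6,0)@(13, 1): e=[13,-1,40] → ·
    (1,1)@(3, 3): e=[39,21,-8] → ·
    (2,1)@(5, 3): e=[39,13,0] → #  [on edge]
    (4,1)@(9, 3): e=[39,-3,16] → ·
    (5,1)@(11, 3): e=[39,-11,24] → ·
    (2,2)@(5, 5): e=[65,-5,-8] → ·
    (3,2)@(7, 5): e=[65,-13,0] → ·  [on edge]
    (4,3)@(9, 7): e=[91,-39,0] → ·  [on edge]
    (5,4)@(11, 9): e=[117,-65,0] → ·  [on edge]
    (6,5)@(13, 11): e=[143,-91,0] → ·  [on edge]
  covered (7 px):
    · # # # # # · ·
    · · # # · · · ·
    · · · · · · · ·
    · · · · · · · ·
    · · · · · · · ·
    · · · · · · · ·
T1:
  2·area = 4  (B↔C swapped to make it positive)
  edge (8, 2)→(6, 2): d=(-2,0) inclusive
  edge (6, 2)→(12, 0): d=(6,-2) inclusive
  edge (12, 0)→(8, 2): d=(-4,2) inclusive
    (4,0)@(9, 1): e=[2,0,2] → #  [on edge]
    (5,0)@(11, 1): e=[2,4,-2] → ·
    (1,1)@(3, 3): e=[-2,0,6] → ·  [on edge]
    (4,1)@(9, 3): e=[-2,12,-6] → ·
  covered (1 px):
    · · · · # · · ·
    · · · · · · · ·
    · · · · · · · ·
    · · · · · · · ·
    · · · · · · · ·
    · · · · · · · ·
T2:
  2·area = 16
  edge (8, 0)→(12, 8): d=(4,8) inclusive
  edge (12, 8)→(10, 8): d=(-2,0) inclusive
  edge (10, 8)→(8, 0): d=(-2,-8) inclusive
    (4,1)@(9, 3): e=[4,10,2] → #
    (5,1)@(11, 3): e=[-12,10,18] → ·
    (4,2)@(9, 5): e=[12,6,-2] → ·
    (5,3)@(11, 7): e=[4,2,10] → #
    (6,3)@(13, 7): e=[-12,2,26] → ·
    (5,4)@(11, 9): e=[12,-2,6] → ·
  covered (2 px):
    · · · · · · · ·
    · · · · # · · ·
    · · · · · · · ·
    · · · · · # · ·
    · · · · · · · ·
    · · · · · · · ·

Result: 10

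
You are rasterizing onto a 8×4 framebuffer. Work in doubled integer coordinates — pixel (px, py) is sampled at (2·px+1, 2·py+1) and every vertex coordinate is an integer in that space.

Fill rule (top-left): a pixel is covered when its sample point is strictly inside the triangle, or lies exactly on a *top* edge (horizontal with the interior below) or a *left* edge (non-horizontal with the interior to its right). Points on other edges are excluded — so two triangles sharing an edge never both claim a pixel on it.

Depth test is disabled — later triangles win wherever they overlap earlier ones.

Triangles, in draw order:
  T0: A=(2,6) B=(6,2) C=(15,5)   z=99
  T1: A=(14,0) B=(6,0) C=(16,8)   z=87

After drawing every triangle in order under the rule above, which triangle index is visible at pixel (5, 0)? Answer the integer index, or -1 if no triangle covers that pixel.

T0:
  2·area = 48
  edge (2, 6)→(6, 2): d=(4,-4) top-left  bias=+0
  edge (6, 2)→(15, 5): d=(9,3) right/bottom  bias=-1
  edge (15, 5)→(2, 6): d=(-13,1) right/bottom  bias=-1
    (1,0)@(3, 1): e=[-16,0,64] → ·  [on edge]
    (3,0)@(7, 1): e=[0,-12,60] → ·  [on edge]
    (2,1)@(5, 3): e=[0,12,36] → █  [on edge]
    (3,1)@(7, 3): e=[8,6,34] → █
    (4,1)@(9, 3): e=[16,0,32] → ·  [on edge]
    (1,2)@(3, 5): e=[0,36,12] → █  [on edge]
    (4,2)@(9, 5): e=[24,18,6] → █
    (5,2)@(11, 5): e=[32,12,4] → █
    (6,2)@(13, 5): e=[40,6,2] → █
    (7,2)@(15, 5): e=[48,0,0] → ·  [on edge]
    (0,3)@(1, 7): e=[0,60,-12] → ·  [on edge]
    (1,3)@(3, 7): e=[8,54,-14] → ·
  covered (8 px):
    · · · · · · · ·
    · · █ █ · · · ·
    · █ █ █ █ █ █ ·
    · · · · · · · ·
T1:
  2·area = 64  (B↔C swapped to make it positive)
  edge (14, 0)→(16, 8): d=(2,8) right/bottom  bias=-1
  edge (16, 8)→(6, 0): d=(-10,-8) top-left  bias=+0
  edge (6, 0)→(14, 0): d=(8,0) top-left  bias=+0
    (4,0)@(9, 1): e=[42,14,8] → █
    (5,0)@(11, 1): e=[26,30,8] → █
    (6,0)@(13, 1): e=[10,46,8] → █
    (7,0)@(15, 1): e=[-6,62,8] → ·
    (4,1)@(9, 3): e=[46,-6,24] → ·
    (5,1)@(11, 3): e=[30,10,24] → █
    (7,1)@(15, 3): e=[-2,42,24] → ·
    (5,2)@(11, 5): e=[34,-10,40] → ·
    (6,2)@(13, 5): e=[18,6,40] → █
    (7,2)@(15, 5): e=[2,22,40] → █
    (6,3)@(13, 7): e=[22,-14,56] → ·
    (7,3)@(15, 7): e=[6,2,56] → █
  covered (8 px):
    · · · · █ █ █ ·
    · · · · · █ █ ·
    · · · · · · █ █
    · · · · · · · █

Z-buffer (winner per pixel, '.' = empty):
  . . . . 1 1 1 .
  . . 0 0 . 1 1 .
  . 0 0 0 0 0 1 1
  . . . . . . . 1

Answer: 1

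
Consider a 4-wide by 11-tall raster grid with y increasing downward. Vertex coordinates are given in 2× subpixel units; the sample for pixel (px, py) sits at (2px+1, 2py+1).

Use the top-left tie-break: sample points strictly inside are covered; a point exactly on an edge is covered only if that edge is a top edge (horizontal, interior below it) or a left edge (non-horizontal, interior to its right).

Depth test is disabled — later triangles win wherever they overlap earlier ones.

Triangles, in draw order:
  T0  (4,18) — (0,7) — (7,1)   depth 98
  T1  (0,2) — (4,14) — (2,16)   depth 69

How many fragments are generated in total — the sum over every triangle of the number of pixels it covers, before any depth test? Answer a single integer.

T0:
  2·area = 101
  edge (4, 18)→(0, 7): d=(-4,-11) top-left  bias=+0
  edge (0, 7)→(7, 1): d=(7,-6) top-left  bias=+0
  edge (7, 1)→(4, 18): d=(-3,17) right/bottom  bias=-1
    (3,0)@(7, 1): e=[101,0,0] → ·  [on edge]
    (2,1)@(5, 3): e=[71,2,28] → █
    (3,1)@(7, 3): e=[93,14,-6] → ·
    (1,2)@(3, 5): e=[41,4,56] → █
    (3,2)@(7, 5): e=[85,28,-12] → ·
    (0,3)@(1, 7): e=[11,6,84] → █
    (3,3)@(7, 7): e=[77,42,-18] → ·
    (0,4)@(1, 9): e=[3,20,78] → █
    (3,4)@(7, 9): e=[69,56,-24] → ·
    (0,5)@(1, 11): e=[-5,34,72] → ·
    (1,5)@(3, 11): e=[17,46,38] → █
    (3,5)@(7, 11): e=[61,70,-30] → ·
  covered (13 px):
    · · · ·
    · · █ ·
    · █ █ ·
    █ █ █ ·
    █ █ █ ·
    · █ █ ·
    · █ · ·
    · █ · ·
    · · · ·
    · · · ·
    · · · ·
T1:
  2·area = 32
  edge (0, 2)→(4, 14): d=(4,12) right/bottom  bias=-1
  edge (4, 14)→(2, 16): d=(-2,2) right/bottom  bias=-1
  edge (2, 16)→(0, 2): d=(-2,-14) top-left  bias=+0
    (0,2)@(1, 5): e=[0,24,8] → ·  [on edge]
    (0,3)@(1, 7): e=[8,20,4] → █
    (1,3)@(3, 7): e=[-16,16,32] → ·
    (0,4)@(1, 9): e=[16,16,0] → █  [on edge]
    (1,4)@(3, 9): e=[-8,12,28] → ·
    (0,5)@(1, 11): e=[24,12,-4] → ·
    (1,5)@(3, 11): e=[0,8,24] → ·  [on edge]
    (3,5)@(7, 11): e=[-48,0,80] → ·  [on edge]
    (1,6)@(3, 13): e=[8,4,20] → █
    (2,6)@(5, 13): e=[-16,0,48] → ·  [on edge]
    (1,7)@(3, 15): e=[16,0,16] → ·  [on edge]
    (0,8)@(1, 17): e=[48,0,-16] → ·  [on edge]
    (2,8)@(5, 17): e=[0,-8,40] → ·  [on edge]
  covered (3 px):
    · · · ·
    · · · ·
    · · · ·
    █ · · ·
    █ · · ·
    · · · ·
    · █ · ·
    · · · ·
    · · · ·
    · · · ·
    · · · ·

Final: 16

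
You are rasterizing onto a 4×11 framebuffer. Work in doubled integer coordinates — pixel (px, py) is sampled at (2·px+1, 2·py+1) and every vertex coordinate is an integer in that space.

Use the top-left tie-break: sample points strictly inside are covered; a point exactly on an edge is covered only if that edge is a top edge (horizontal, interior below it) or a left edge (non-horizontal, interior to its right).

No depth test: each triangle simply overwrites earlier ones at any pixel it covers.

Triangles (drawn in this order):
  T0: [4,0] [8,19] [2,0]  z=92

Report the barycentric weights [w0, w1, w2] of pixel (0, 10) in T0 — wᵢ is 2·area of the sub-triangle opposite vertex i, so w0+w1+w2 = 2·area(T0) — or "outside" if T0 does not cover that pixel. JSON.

T0:
  2·area = 38
  edge (4, 0)→(8, 19): d=(4,19) right/bottom  bias=-1
  edge (8, 19)→(2, 0): d=(-6,-19) top-left  bias=+0
  edge (2, 0)→(4, 0): d=(2,0) top-left  bias=+0
    (1,0)@(3, 1): e=[23,13,2] → █
    (2,0)@(5, 1): e=[-15,51,2] → ·
    (1,1)@(3, 3): e=[31,1,6] → █
    (2,1)@(5, 3): e=[-7,39,6] → ·
    (1,2)@(3, 5): e=[39,-11,10] → ·
    (2,2)@(5, 5): e=[1,27,10] → █
    (3,2)@(7, 5): e=[-37,65,10] → ·
    (2,3)@(5, 7): e=[9,15,14] → █
    (3,3)@(7, 7): e=[-29,53,14] → ·
    (2,4)@(5, 9): e=[17,3,18] → █
    (3,4)@(7, 9): e=[-21,41,18] → ·
    (2,5)@(5, 11): e=[25,-9,22] → ·
  covered (6 px):
    · █ · ·
    · █ · ·
    · · █ ·
    · · █ ·
    · · █ ·
    · · · ·
    · · · ·
    · · · █
    · · · ·
    · · · ·
    · · · ·

Final: "outside"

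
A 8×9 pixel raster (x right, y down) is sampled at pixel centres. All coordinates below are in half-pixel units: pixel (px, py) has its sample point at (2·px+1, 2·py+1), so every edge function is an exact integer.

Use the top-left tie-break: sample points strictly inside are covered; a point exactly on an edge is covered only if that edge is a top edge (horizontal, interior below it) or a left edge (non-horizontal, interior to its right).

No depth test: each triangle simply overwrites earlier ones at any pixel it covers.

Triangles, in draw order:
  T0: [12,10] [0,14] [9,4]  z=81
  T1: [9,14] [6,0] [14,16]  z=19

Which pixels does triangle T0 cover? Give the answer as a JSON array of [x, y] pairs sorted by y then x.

T0:
  2·area = 84
  edge (12, 10)→(0, 14): d=(-12,4) right/bottom  bias=-1
  edge (0, 14)→(9, 4): d=(9,-10) top-left  bias=+0
  edge (9, 4)→(12, 10): d=(3,6) right/bottom  bias=-1
    (4,2)@(9, 5): e=[72,9,3] → █
    (5,2)@(11, 5): e=[64,29,-9] → ·
    (3,3)@(7, 7): e=[56,7,21] → █
    (5,3)@(11, 7): e=[40,47,-3] → ·
    (2,4)@(5, 9): e=[40,5,39] → █
    (5,4)@(11, 9): e=[16,65,3] → █
    (6,4)@(13, 9): e=[8,85,-9] → ·
    (7,4)@(15, 9): e=[0,105,-21] → ·  [on edge]
    (1,5)@(3, 11): e=[24,3,57] → █
    (4,5)@(9, 11): e=[0,63,21] → ·  [on edge]
    (5,5)@(11, 11): e=[-8,83,9] → ·
    (0,6)@(1, 13): e=[8,1,75] → █
    (1,6)@(3, 13): e=[0,21,63] → ·  [on edge]
  covered (11 px):
    · · · · · · · ·
    · · · · · · · ·
    · · · · █ · · ·
    · · · █ █ · · ·
    · · █ █ █ █ · ·
    · █ █ █ · · · ·
    █ · · · · · · ·
    · · · · · · · ·
    · · · · · · · ·
T1:
  2·area = 64
  edge (9, 14)→(6, 0): d=(-3,-14) top-left  bias=+0
  edge (6, 0)→(14, 16): d=(8,16) right/bottom  bias=-1
  edge (14, 16)→(9, 14): d=(-5,-2) top-left  bias=+0
    (3,1)@(7, 3): e=[5,8,51] → █
    (4,1)@(9, 3): e=[33,-24,55] → ·
    (3,2)@(7, 5): e=[-1,24,41] → ·
    (4,3)@(9, 7): e=[21,8,35] → █
    (5,3)@(11, 7): e=[49,-24,39] → ·
    (4,4)@(9, 9): e=[15,24,25] → █
    (5,4)@(11, 9): e=[43,-8,29] → ·
    (4,5)@(9, 11): e=[9,40,15] → █
    (5,5)@(11, 11): e=[37,8,19] → █
    (6,5)@(13, 11): e=[65,-24,23] → ·
    (4,6)@(9, 13): e=[3,56,5] → █
    (6,6)@(13, 13): e=[59,-8,13] → ·
  covered (8 px):
    · · · · · · · ·
    · · · █ · · · ·
    · · · · · · · ·
    · · · · █ · · ·
    · · · · █ · · ·
    · · · · █ █ · ·
    · · · · █ █ · ·
    · · · · · · █ ·
    · · · · · · · ·

Final: [[4,2],[3,3],[4,3],[2,4],[3,4],[4,4],[5,4],[1,5],[2,5],[3,5],[0,6]]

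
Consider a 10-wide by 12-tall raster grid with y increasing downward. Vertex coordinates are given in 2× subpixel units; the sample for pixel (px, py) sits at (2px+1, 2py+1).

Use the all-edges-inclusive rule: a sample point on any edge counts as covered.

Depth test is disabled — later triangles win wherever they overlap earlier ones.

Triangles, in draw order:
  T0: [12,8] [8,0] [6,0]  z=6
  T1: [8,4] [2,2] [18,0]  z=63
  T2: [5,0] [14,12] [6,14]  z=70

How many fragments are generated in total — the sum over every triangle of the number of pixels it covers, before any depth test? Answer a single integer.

T0:
  2·area = 16  (B↔C swapped to make it positive)
  edge (12, 8)→(6, 0): d=(-6,-8) inclusive
  edge (6, 0)→(8, 0): d=(2,0) inclusive
  edge (8, 0)→(12, 8): d=(4,8) inclusive
    (3,0)@(7, 1): e=[2,2,12] → #
    (4,0)@(9, 1): e=[18,2,-4] → ·
    (3,1)@(7, 3): e=[-10,6,20] → ·
    (4,1)@(9, 3): e=[6,6,4] → #
    (5,1)@(11, 3): e=[22,6,-12] → ·
    (4,2)@(9, 5): e=[-6,10,12] → ·
  covered (2 px):
    · · · # · · · · · ·
    · · · · # · · · · ·
    · · · · · · · · · ·
    · · · · · · · · · ·
    · · · · · · · · · ·
    · · · · · · · · · ·
    · · · · · · · · · ·
    · · · · · · · · · ·
    · · · · · · · · · ·
    · · · · · · · · · ·
    · · · · · · · · · ·
    · · · · · · · · · ·
T1:
  2·area = 44
  edge (8, 4)→(2, 2): d=(-6,-2) inclusive
  edge (2, 2)→(18, 0): d=(16,-2) inclusive
  edge (18, 0)→(8, 4): d=(-10,4) inclusive
    (5,0)@(11, 1): e=[24,2,18] → #
    (6,0)@(13, 1): e=[28,6,10] → #
    (7,0)@(15, 1): e=[32,10,2] → #
    (8,0)@(17, 1): e=[36,14,-6] → ·
    (2,1)@(5, 3): e=[0,22,22] → #  [on edge]
    (3,1)@(7, 3): e=[4,26,14] → #
    (4,1)@(9, 3): e=[8,30,6] → #
    (5,1)@(11, 3): e=[12,34,-2] → ·
    (6,1)@(13, 3): e=[16,38,-10] → ·
    (7,1)@(15, 3): e=[20,42,-18] → ·
    (2,2)@(5, 5): e=[-12,54,2] → ·
    (3,2)@(7, 5): e=[-8,58,-6] → ·
    (5,2)@(11, 5): e=[0,66,-22] → ·  [on edge]
    (8,3)@(17, 7): e=[0,110,-66] → ·  [on edge]
  covered (6 px):
    · · · · · # # # · ·
    · · # # # · · · · ·
    · · · · · · · · · ·
    · · · · · · · · · ·
    · · · · · · · · · ·
    · · · · · · · · · ·
    · · · · · · · · · ·
    · · · · · · · · · ·
    · · · · · · · · · ·
    · · · · · · · · · ·
    · · · · · · · · · ·
    · · · · · · · · · ·
T2:
  2·area = 114
  edge (5, 0)→(14, 12): d=(9,12) inclusive
  edge (14, 12)→(6, 14): d=(-8,2) inclusive
  edge (6, 14)→(5, 0): d=(-1,-14) inclusive
    (3,1)@(7, 3): e=[3,86,25] → #
    (4,1)@(9, 3): e=[-21,82,53] → ·
    (3,2)@(7, 5): e=[21,70,23] → #
    (4,2)@(9, 5): e=[-3,66,51] → ·
    (3,3)@(7, 7): e=[39,54,21] → #
    (4,3)@(9, 7): e=[15,50,49] → #
    (5,3)@(11, 7): e=[-9,46,77] → ·
    (3,4)@(7, 9): e=[57,38,19] → #
    (5,4)@(11, 9): e=[9,30,75] → #
    (6,4)@(13, 9): e=[-15,26,103] → ·
    (3,5)@(7, 11): e=[75,22,17] → #
    (6,5)@(13, 11): e=[3,10,101] → #
  covered (13 px):
    · · · · · · · · · ·
    · · · # · · · · · ·
    · · · # · · · · · ·
    · · · # # · · · · ·
    · · · # # # · · · ·
    · · · # # # # · · ·
    · · · # # · · · · ·
    · · · · · · · · · ·
    · · · · · · · · · ·
    · · · · · · · · · ·
    · · · · · · · · · ·
    · · · · · · · · · ·

Answer: 21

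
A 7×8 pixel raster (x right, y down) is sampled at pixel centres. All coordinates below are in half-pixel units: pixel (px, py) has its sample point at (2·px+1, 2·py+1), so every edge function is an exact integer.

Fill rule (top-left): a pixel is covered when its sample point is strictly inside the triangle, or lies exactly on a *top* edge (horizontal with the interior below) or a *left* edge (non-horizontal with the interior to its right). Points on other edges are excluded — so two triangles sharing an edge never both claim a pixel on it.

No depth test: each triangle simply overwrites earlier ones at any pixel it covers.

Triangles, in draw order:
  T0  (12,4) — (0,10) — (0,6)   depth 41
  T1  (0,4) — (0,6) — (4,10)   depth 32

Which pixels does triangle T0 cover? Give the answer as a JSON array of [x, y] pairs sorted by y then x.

T0:
  2·area = 48
  edge (12, 4)→(0, 10): d=(-12,6) right/bottom  bias=-1
  edge (0, 10)→(0, 6): d=(0,-4) top-left  bias=+0
  edge (0, 6)→(12, 4): d=(12,-2) top-left  bias=+0
    (3,2)@(7, 5): e=[18,28,2] → █
    (4,2)@(9, 5): e=[6,36,6] → █
    (5,2)@(11, 5): e=[-6,44,10] → ·
    (0,3)@(1, 7): e=[30,4,14] → █
    (1,3)@(3, 7): e=[18,12,18] → █
    (2,3)@(5, 7): e=[6,20,22] → █
    (3,3)@(7, 7): e=[-6,28,26] → ·
    (4,3)@(9, 7): e=[-18,36,30] → ·
    (0,4)@(1, 9): e=[6,4,38] → █
    (1,4)@(3, 9): e=[-6,12,42] → ·
    (2,4)@(5, 9): e=[-18,20,46] → ·
    (0,5)@(1, 11): e=[-18,4,62] → ·
  covered (6 px):
    · · · · · · ·
    · · · · · · ·
    · · · █ █ · ·
    █ █ █ · · · ·
    █ · · · · · ·
    · · · · · · ·
    · · · · · · ·
    · · · · · · ·
T1:
  2·area = 8  (B↔C swapped to make it positive)
  edge (0, 4)→(4, 10): d=(4,6) right/bottom  bias=-1
  edge (4, 10)→(0, 6): d=(-4,-4) top-left  bias=+0
  edge (0, 6)→(0, 4): d=(0,-2) top-left  bias=+0
    (0,3)@(1, 7): e=[6,0,2] → █  [on edge]
    (1,3)@(3, 7): e=[-6,8,6] → ·
    (0,4)@(1, 9): e=[14,-8,2] → ·
    (1,4)@(3, 9): e=[2,0,6] → █  [on edge]
    (2,4)@(5, 9): e=[-10,8,10] → ·
    (1,5)@(3, 11): e=[10,-8,6] → ·
    (2,5)@(5, 11): e=[-2,0,10] → ·  [on edge]
    (3,6)@(7, 13): e=[-6,0,14] → ·  [on edge]
    (4,7)@(9, 15): e=[-10,0,18] → ·  [on edge]
  covered (2 px):
    · · · · · · ·
    · · · · · · ·
    · · · · · · ·
    █ · · · · · ·
    · █ · · · · ·
    · · · · · · ·
    · · · · · · ·
    · · · · · · ·

Final: [[3,2],[4,2],[0,3],[1,3],[2,3],[0,4]]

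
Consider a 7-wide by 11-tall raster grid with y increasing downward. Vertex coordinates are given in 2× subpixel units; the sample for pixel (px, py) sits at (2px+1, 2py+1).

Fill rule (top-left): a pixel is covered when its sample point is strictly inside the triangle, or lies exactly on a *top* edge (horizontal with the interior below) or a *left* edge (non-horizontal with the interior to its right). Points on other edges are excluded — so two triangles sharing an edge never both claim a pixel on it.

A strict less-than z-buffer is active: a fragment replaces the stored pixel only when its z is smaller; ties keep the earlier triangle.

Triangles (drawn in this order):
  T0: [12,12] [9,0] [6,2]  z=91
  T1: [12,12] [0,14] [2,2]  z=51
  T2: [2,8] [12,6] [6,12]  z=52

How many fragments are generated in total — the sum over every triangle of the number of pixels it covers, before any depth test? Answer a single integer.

T0:
  2·area = 42  (B↔C swapped to make it positive)
  edge (12, 12)→(6, 2): d=(-6,-10) top-left  bias=+0
  edge (6, 2)→(9, 0): d=(3,-2) top-left  bias=+0
  edge (9, 0)→(12, 12): d=(3,12) right/bottom  bias=-1
    (4,0)@(9, 1): e=[36,3,3] → █
    (5,0)@(11, 1): e=[56,7,-21] → ·
    (3,1)@(7, 3): e=[4,5,33] → █
    (5,1)@(11, 3): e=[44,13,-15] → ·
    (3,2)@(7, 5): e=[-8,11,39] → ·
    (4,2)@(9, 5): e=[12,15,15] → █
    (5,2)@(11, 5): e=[32,19,-9] → ·
    (4,3)@(9, 7): e=[0,21,21] → █  [on edge]
    (5,3)@(11, 7): e=[20,25,-3] → ·
    (4,4)@(9, 9): e=[-12,27,27] → ·
    (5,4)@(11, 9): e=[8,31,3] → █
    (6,4)@(13, 9): e=[28,35,-21] → ·
  covered (6 px):
    · · · · █ · ·
    · · · █ █ · ·
    · · · · █ · ·
    · · · · █ · ·
    · · · · · █ ·
    · · · · · · ·
    · · · · · · ·
    · · · · · · ·
    · · · · · · ·
    · · · · · · ·
    · · · · · · ·
T1:
  2·area = 140
  edge (12, 12)→(0, 14): d=(-12,2) right/bottom  bias=-1
  edge (0, 14)→(2, 2): d=(2,-12) top-left  bias=+0
  edge (2, 2)→(12, 12): d=(10,10) right/bottom  bias=-1
    (0,0)@(1, 1): e=[154,-14,0] → ·  [on edge]
    (1,1)@(3, 3): e=[126,14,0] → ·  [on edge]
    (1,2)@(3, 5): e=[102,18,20] → █
    (2,2)@(5, 5): e=[98,42,0] → ·  [on edge]
    (1,3)@(3, 7): e=[78,22,40] → █
    (2,3)@(5, 7): e=[74,46,20] → █
    (3,3)@(7, 7): e=[70,70,0] → ·  [on edge]
    (0,4)@(1, 9): e=[58,2,80] → █
    (3,4)@(7, 9): e=[46,74,20] → █
    (4,4)@(9, 9): e=[42,98,0] → ·  [on edge]
    (0,5)@(1, 11): e=[34,6,100] → █
    (4,5)@(9, 11): e=[18,102,20] → █
    (5,5)@(11, 11): e=[14,126,0] → ·  [on edge]
    (6,6)@(13, 13): e=[-14,154,0] → ·  [on edge]
  covered (15 px):
    · · · · · · ·
    · · · · · · ·
    · █ · · · · ·
    · █ █ · · · ·
    █ █ █ █ · · ·
    █ █ █ █ █ · ·
    █ █ █ · · · ·
    · · · · · · ·
    · · · · · · ·
    · · · · · · ·
    · · · · · · ·
T2:
  2·area = 48
  edge (2, 8)→(12, 6): d=(10,-2) top-left  bias=+0
  edge (12, 6)→(6, 12): d=(-6,6) right/bottom  bias=-1
  edge (6, 12)→(2, 8): d=(-4,-4) top-left  bias=+0
    (6,2)@(13, 5): e=[-8,0,56] → ·  [on edge]
    (0,3)@(1, 7): e=[-12,60,0] → ·  [on edge]
    (3,3)@(7, 7): e=[0,24,24] → █  [on edge]
    (4,3)@(9, 7): e=[4,12,32] → █
    (5,3)@(11, 7): e=[8,0,40] → ·  [on edge]
    (1,4)@(3, 9): e=[12,36,0] → █  [on edge]
    (2,4)@(5, 9): e=[16,24,8] → █
    (4,4)@(9, 9): e=[24,0,24] → ·  [on edge]
    (1,5)@(3, 11): e=[32,24,-8] → ·
    (2,5)@(5, 11): e=[36,12,0] → █  [on edge]
    (3,5)@(7, 11): e=[40,0,8] → ·  [on edge]
    (2,6)@(5, 13): e=[56,0,-8] → ·  [on edge]
    (3,6)@(7, 13): e=[60,-12,0] → ·  [on edge]
    (1,7)@(3, 15): e=[72,0,-24] → ·  [on edge]
    (4,7)@(9, 15): e=[84,-36,0] → ·  [on edge]
    (0,8)@(1, 17): e=[88,0,-40] → ·  [on edge]
    (5,8)@(11, 17): e=[108,-60,0] → ·  [on edge]
    (6,9)@(13, 19): e=[132,-84,0] → ·  [on edge]
  covered (6 px):
    · · · · · · ·
    · · · · · · ·
    · · · · · · ·
    · · · █ █ · ·
    · █ █ █ · · ·
    · · █ · · · ·
    · · · · · · ·
    · · · · · · ·
    · · · · · · ·
    · · · · · · ·
    · · · · · · ·

Final: 27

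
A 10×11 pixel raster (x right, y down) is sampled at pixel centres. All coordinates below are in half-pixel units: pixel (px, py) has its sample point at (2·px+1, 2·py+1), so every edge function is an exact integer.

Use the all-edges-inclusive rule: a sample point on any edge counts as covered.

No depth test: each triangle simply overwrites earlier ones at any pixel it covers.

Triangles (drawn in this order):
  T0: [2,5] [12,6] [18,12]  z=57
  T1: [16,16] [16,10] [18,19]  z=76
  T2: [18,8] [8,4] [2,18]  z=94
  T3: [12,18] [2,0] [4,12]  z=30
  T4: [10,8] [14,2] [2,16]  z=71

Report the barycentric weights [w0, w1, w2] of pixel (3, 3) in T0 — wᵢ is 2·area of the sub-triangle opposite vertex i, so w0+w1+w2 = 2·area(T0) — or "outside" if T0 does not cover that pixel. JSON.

T0:
  2·area = 54
  edge (2, 5)→(12, 6): d=(10,1) inclusive
  edge (12, 6)→(18, 12): d=(6,6) inclusive
  edge (18, 12)→(2, 5): d=(-16,-7) inclusive
    (3,0)@(7, 1): e=[-45,0,99] → ·  [on edge]
    (4,1)@(9, 3): e=[-27,0,81] → ·  [on edge]
    (5,2)@(11, 5): e=[-9,0,63] → ·  [on edge]
    (3,3)@(7, 7): e=[15,36,3] → █
    (4,3)@(9, 7): e=[13,24,17] → █
    (5,3)@(11, 7): e=[11,12,31] → █
    (6,3)@(13, 7): e=[9,0,45] → █  [on edge]
    (7,3)@(15, 7): e=[7,-12,59] → ·
    (3,4)@(7, 9): e=[35,48,-29] → ·
    (4,4)@(9, 9): e=[33,36,-15] → ·
    (5,4)@(11, 9): e=[31,24,-1] → ·
    (6,4)@(13, 9): e=[29,12,13] → █
    (7,4)@(15, 9): e=[27,0,27] → █  [on edge]
    (8,5)@(17, 11): e=[45,0,9] → █  [on edge]
    (9,6)@(19, 13): e=[63,0,-9] → ·  [on edge]
  covered (7 px):
    · · · · · · · · · ·
    · · · · · · · · · ·
    · · · · · · · · · ·
    · · · █ █ █ █ · · ·
    · · · · · · █ █ · ·
    · · · · · · · · █ ·
    · · · · · · · · · ·
    · · · · · · · · · ·
    · · · · · · · · · ·
    · · · · · · · · · ·
    · · · · · · · · · ·
T1:
  2·area = 12
  edge (16, 16)→(16, 10): d=(0,-6) inclusive
  edge (16, 10)→(18, 19): d=(2,9) inclusive
  edge (18, 19)→(16, 16): d=(-2,-3) inclusive
    (8,7)@(17, 15): e=[6,1,5] → █
    (9,7)@(19, 15): e=[18,-17,11] → ·
    (8,8)@(17, 17): e=[6,5,1] → █
    (9,8)@(19, 17): e=[18,-13,7] → ·
    (8,9)@(17, 19): e=[6,9,-3] → ·
  covered (2 px):
    · · · · · · · · · ·
    · · · · · · · · · ·
    · · · · · · · · · ·
    · · · · · · · · · ·
    · · · · · · · · · ·
    · · · · · · · · · ·
    · · · · · · · · · ·
    · · · · · · · · █ ·
    · · · · · · · · █ ·
    · · · · · · · · · ·
    · · · · · · · · · ·
T2:
  2·area = 164  (B↔C swapped to make it positive)
  edge (18, 8)→(2, 18): d=(-16,10) inclusive
  edge (2, 18)→(8, 4): d=(6,-14) inclusive
  edge (8, 4)→(18, 8): d=(10,4) inclusive
    (4,2)@(9, 5): e=[138,20,6] → █
    (5,2)@(11, 5): e=[118,48,-2] → ·
    (3,3)@(7, 7): e=[126,4,34] → █
    (5,3)@(11, 7): e=[86,60,18] → █
    (6,3)@(13, 7): e=[66,88,10] → █
    (7,3)@(15, 7): e=[46,116,2] → █
    (8,3)@(17, 7): e=[26,144,-6] → ·
    (3,4)@(7, 9): e=[94,16,54] → █
    (8,4)@(17, 9): e=[-6,156,14] → ·
    (2,5)@(5, 11): e=[82,0,82] → █  [on edge]
    (7,5)@(15, 11): e=[-18,140,42] → ·
    (2,6)@(5, 13): e=[50,12,102] → █
  covered (21 px):
    · · · · · · · · · ·
    · · · · · · · · · ·
    · · · · █ · · · · ·
    · · · █ █ █ █ █ · ·
    · · · █ █ █ █ █ · ·
    · · █ █ █ █ █ · · ·
    · · █ █ █ · · · · ·
    · · █ · · · · · · ·
    · █ · · · · · · · ·
    · · · · · · · · · ·
    · · · · · · · · · ·
T3:
  2·area = 84  (B↔C swapped to make it positive)
  edge (12, 18)→(4, 12): d=(-8,-6) inclusive
  edge (4, 12)→(2, 0): d=(-2,-12) inclusive
  edge (2, 0)→(12, 18): d=(10,18) inclusive
    (1,1)@(3, 3): e=[66,6,12] → █
    (2,1)@(5, 3): e=[78,30,-24] → ·
    (1,2)@(3, 5): e=[50,2,32] → █
    (2,2)@(5, 5): e=[62,26,-4] → ·
    (1,3)@(3, 7): e=[34,-2,52] → ·
    (2,3)@(5, 7): e=[46,22,16] → █
    (3,3)@(7, 7): e=[58,46,-20] → ·
    (2,4)@(5, 9): e=[30,18,36] → █
    (3,4)@(7, 9): e=[42,42,0] → █  [on edge]
    (4,4)@(9, 9): e=[54,66,-36] → ·
    (2,5)@(5, 11): e=[14,14,56] → █
    (4,5)@(9, 11): e=[38,62,-16] → ·
  covered (11 px):
    · · · · · · · · · ·
    · █ · · · · · · · ·
    · █ · · · · · · · ·
    · · █ · · · · · · ·
    · · █ █ · · · · · ·
    · · █ █ · · · · · ·
    · · · █ █ · · · · ·
    · · · · █ · · · · ·
    · · · · · █ · · · ·
    · · · · · · · · · ·
    · · · · · · · · · ·
T4:
  2·area = 16  (B↔C swapped to make it positive)
  edge (10, 8)→(2, 16): d=(-8,8) inclusive
  edge (2, 16)→(14, 2): d=(12,-14) inclusive
  edge (14, 2)→(10, 8): d=(-4,6) inclusive
    (8,0)@(17, 1): e=[0,30,-14] → ·  [on edge]
    (7,1)@(15, 3): e=[0,26,-10] → ·  [on edge]
    (6,2)@(13, 5): e=[0,22,-6] → ·  [on edge]
    (5,3)@(11, 7): e=[0,18,-2] → ·  [on edge]
    (4,4)@(9, 9): e=[0,14,2] → █  [on edge]
    (5,4)@(11, 9): e=[-16,42,-10] → ·
    (3,5)@(7, 11): e=[0,10,6] → █  [on edge]
    (4,5)@(9, 11): e=[-16,38,-6] → ·
    (2,6)@(5, 13): e=[0,6,10] → █  [on edge]
    (3,6)@(7, 13): e=[-16,34,-2] → ·
    (1,7)@(3, 15): e=[0,2,14] → █  [on edge]
    (2,7)@(5, 15): e=[-16,30,2] → ·
    (0,8)@(1, 17): e=[0,-2,18] → ·  [on edge]
  covered (4 px):
    · · · · · · · · · ·
    · · · · · · · · · ·
    · · · · · · · · · ·
    · · · · · · · · · ·
    · · · · █ · · · · ·
    · · · █ · · · · · ·
    · · █ · · · · · · ·
    · █ · · · · · · · ·
    · · · · · · · · · ·
    · · · · · · · · · ·
    · · · · · · · · · ·

Answer: [36,3,15]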